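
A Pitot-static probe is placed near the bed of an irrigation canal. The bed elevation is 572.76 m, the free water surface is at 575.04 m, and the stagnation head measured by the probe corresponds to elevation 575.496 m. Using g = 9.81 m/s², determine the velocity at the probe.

v ≈ 2.99 m/s

Near the bed, under hydrostatic conditions, the piezometric head (z + ψ) equals the free-surface elevation, 575.04 m.
Velocity head = total − piezometric = 575.496 − 575.04 = 0.456 m.
v = √(2g·h_v) = √(2 × 9.81 × 0.456) = 2.99 m/s.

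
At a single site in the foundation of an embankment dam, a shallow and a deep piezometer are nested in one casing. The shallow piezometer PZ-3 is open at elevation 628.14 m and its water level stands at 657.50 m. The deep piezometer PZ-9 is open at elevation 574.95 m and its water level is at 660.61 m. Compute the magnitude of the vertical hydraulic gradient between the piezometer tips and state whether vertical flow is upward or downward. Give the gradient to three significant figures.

|i_v| ≈ 0.0585; vertical flow is upward

Total head at PZ-3: h = 657.50 m (water level in the standpipe).
Total head at PZ-9: h = 660.61 m.
Δh = h(PZ-3) − h(PZ-9) = 657.50 − 660.61 = -3.11 m.
Vertical separation Δz = 628.14 − 574.95 = 53.19 m.
|i_v| = |Δh| / Δz = 3.11 / 53.19 = 0.0585.
Head is higher in the deep piezometer, so vertical flow is upward (discharge condition).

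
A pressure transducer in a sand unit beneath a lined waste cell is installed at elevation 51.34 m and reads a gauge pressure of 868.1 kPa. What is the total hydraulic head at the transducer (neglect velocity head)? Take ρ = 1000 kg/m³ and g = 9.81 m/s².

h ≈ 139.83 m

ψ = P/(ρg) = 868.1×1000 / (1000 × 9.81) = 88.49 m.
h = z + ψ = 51.34 + 88.49 = 139.83 m.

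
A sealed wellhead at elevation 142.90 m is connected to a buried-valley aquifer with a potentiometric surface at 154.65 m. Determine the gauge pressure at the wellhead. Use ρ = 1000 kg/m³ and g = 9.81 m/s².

P ≈ 115 kPa

Head above the cap: Δh = 154.65 − 142.90 = 11.75 m.
P = ρgΔh = 1000 × 9.81 × 11.75 = 115268 Pa ≈ 115 kPa.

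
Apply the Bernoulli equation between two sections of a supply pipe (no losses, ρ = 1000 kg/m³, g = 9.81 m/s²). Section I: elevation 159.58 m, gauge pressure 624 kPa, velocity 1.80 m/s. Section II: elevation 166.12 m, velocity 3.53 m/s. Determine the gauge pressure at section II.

P₂ ≈ 555 kPa

Pressure head at I: ψ₁ = P₁/(ρg) = 624×1000 / (1000 × 9.81) = 63.61 m.
Velocity heads: v₁²/2g = 1.80²/19.62 = 0.165 m; v₂²/2g = 3.53²/19.62 = 0.635 m.
Total head H = z₁ + ψ₁ + v₁²/2g = 159.58 + 63.61 + 0.165 = 223.35 m.
ψ₂ = H − z₂ − v₂²/2g = 223.35 − 166.12 − 0.635 = 56.59 m.
P₂ = ρgψ₂ = 1000 × 9.81 × 56.59 ≈ 555 kPa.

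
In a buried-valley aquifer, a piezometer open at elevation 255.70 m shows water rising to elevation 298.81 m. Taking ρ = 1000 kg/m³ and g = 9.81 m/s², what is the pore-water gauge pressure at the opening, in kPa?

Pressure head ψ = h − z = 298.81 − 255.70 = 43.11 m.
P = ρgψ = 1000 × 9.81 × 43.11 = 422909 Pa ≈ 423 kPa.

P ≈ 423 kPa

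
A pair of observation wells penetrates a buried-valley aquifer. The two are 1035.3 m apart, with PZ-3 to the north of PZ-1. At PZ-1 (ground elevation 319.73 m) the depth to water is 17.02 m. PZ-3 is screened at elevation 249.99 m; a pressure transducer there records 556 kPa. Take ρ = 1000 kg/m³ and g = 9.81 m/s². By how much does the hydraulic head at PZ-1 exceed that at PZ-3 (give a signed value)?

Total head at PZ-1: h = 319.73 − 17.02 = 302.71 m.
Pressure head at PZ-3: ψ = P/(ρg) = 556×1000 / (1000 × 9.81) = 56.68 m.
Total head at PZ-3: h = z + ψ = 249.99 + 56.68 = 306.67 m.
Head difference: h(PZ-1) − h(PZ-3) = 302.71 − 306.67 = -3.96 m.

Δh ≈ -3.96 m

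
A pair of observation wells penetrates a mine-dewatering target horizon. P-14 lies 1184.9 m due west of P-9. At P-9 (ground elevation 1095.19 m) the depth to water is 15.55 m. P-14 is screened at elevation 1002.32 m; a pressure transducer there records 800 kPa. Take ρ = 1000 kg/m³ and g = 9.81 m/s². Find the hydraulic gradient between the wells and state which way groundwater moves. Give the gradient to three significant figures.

i ≈ 0.00357; groundwater flows toward the east

Total head at P-9: h = 1095.19 − 15.55 = 1079.64 m.
Pressure head at P-14: ψ = P/(ρg) = 800×1000 / (1000 × 9.81) = 81.55 m.
Total head at P-14: h = z + ψ = 1002.32 + 81.55 = 1083.87 m.
Head difference: h(P-9) − h(P-14) = 1079.64 − 1083.87 = -4.23 m.
Hydraulic gradient: i = |Δh| / L = 4.23 / 1184.9 = 0.00357.
Flow is from higher to lower head: from P-14 toward P-9, i.e. toward the east.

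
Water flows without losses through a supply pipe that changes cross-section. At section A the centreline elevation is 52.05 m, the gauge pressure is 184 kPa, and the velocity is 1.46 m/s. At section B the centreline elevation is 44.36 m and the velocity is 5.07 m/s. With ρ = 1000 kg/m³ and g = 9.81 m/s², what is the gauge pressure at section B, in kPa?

P₂ ≈ 248 kPa

Pressure head at A: ψ₁ = P₁/(ρg) = 184×1000 / (1000 × 9.81) = 18.76 m.
Velocity heads: v₁²/2g = 1.46²/19.62 = 0.109 m; v₂²/2g = 5.07²/19.62 = 1.310 m.
Total head H = z₁ + ψ₁ + v₁²/2g = 52.05 + 18.76 + 0.109 = 70.92 m.
ψ₂ = H − z₂ − v₂²/2g = 70.92 − 44.36 − 1.310 = 25.25 m.
P₂ = ρgψ₂ = 1000 × 9.81 × 25.25 ≈ 248 kPa.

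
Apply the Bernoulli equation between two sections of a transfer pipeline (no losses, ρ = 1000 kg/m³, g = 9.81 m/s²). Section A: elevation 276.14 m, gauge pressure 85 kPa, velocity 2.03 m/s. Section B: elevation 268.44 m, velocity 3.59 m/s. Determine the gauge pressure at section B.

P₂ ≈ 156 kPa

Pressure head at A: ψ₁ = P₁/(ρg) = 85×1000 / (1000 × 9.81) = 8.66 m.
Velocity heads: v₁²/2g = 2.03²/19.62 = 0.210 m; v₂²/2g = 3.59²/19.62 = 0.657 m.
Total head H = z₁ + ψ₁ + v₁²/2g = 276.14 + 8.66 + 0.210 = 285.01 m.
ψ₂ = H − z₂ − v₂²/2g = 285.01 − 268.44 − 0.657 = 15.91 m.
P₂ = ρgψ₂ = 1000 × 9.81 × 15.91 ≈ 156 kPa.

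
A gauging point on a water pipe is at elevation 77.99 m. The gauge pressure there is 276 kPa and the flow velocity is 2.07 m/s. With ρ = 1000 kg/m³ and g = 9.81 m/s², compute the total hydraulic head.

Pressure head ψ = P/(ρg) = 276×1000 / (1000 × 9.81) = 28.13 m.
Velocity head = v²/(2g) = 2.07² / (2 × 9.81) = 0.218 m.
h = z + ψ + v²/(2g) = 77.99 + 28.13 + 0.218 = 106.34 m.

h ≈ 106.34 m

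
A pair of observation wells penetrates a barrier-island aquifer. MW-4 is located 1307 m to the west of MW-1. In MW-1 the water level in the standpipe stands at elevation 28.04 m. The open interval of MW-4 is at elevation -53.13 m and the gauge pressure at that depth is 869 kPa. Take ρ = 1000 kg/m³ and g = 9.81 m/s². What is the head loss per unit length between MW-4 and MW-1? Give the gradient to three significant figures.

Total head at MW-1: h = 28.04 m (water level in the piezometer is the total head).
Pressure head at MW-4: ψ = P/(ρg) = 869×1000 / (1000 × 9.81) = 88.58 m.
Total head at MW-4: h = z + ψ = -53.13 + 88.58 = 35.45 m.
Head difference: h(MW-1) − h(MW-4) = 28.04 − 35.45 = -7.41 m.
Hydraulic gradient: i = |Δh| / L = 7.41 / 1307 = 0.00567.

i ≈ 0.00567 m/m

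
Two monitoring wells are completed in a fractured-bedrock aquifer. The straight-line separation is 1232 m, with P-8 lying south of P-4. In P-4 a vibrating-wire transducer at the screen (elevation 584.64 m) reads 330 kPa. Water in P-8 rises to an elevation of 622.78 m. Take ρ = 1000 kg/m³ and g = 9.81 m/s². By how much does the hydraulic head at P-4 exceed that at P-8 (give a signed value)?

Δh ≈ -4.50 m

Pressure head at P-4: ψ = P/(ρg) = 330×1000 / (1000 × 9.81) = 33.64 m.
Total head at P-4: h = z + ψ = 584.64 + 33.64 = 618.28 m.
Total head at P-8: h = 622.78 m (water level in the piezometer is the total head).
Head difference: h(P-4) − h(P-8) = 618.28 − 622.78 = -4.50 m.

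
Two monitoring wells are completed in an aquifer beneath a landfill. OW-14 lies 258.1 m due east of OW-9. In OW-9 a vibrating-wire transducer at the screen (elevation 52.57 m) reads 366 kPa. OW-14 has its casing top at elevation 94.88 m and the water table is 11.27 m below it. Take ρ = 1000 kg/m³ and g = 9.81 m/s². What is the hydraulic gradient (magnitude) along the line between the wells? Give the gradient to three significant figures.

Pressure head at OW-9: ψ = P/(ρg) = 366×1000 / (1000 × 9.81) = 37.31 m.
Total head at OW-9: h = z + ψ = 52.57 + 37.31 = 89.88 m.
Total head at OW-14: h = 94.88 − 11.27 = 83.61 m.
Head difference: h(OW-9) − h(OW-14) = 89.88 − 83.61 = 6.27 m.
Hydraulic gradient: i = |Δh| / L = 6.27 / 258.1 = 0.0243.

i ≈ 0.0243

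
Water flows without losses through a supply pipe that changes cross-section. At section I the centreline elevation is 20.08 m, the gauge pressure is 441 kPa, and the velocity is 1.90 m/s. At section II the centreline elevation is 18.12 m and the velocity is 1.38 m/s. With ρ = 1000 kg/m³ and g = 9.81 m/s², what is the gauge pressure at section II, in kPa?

Pressure head at I: ψ₁ = P₁/(ρg) = 441×1000 / (1000 × 9.81) = 44.95 m.
Velocity heads: v₁²/2g = 1.90²/19.62 = 0.184 m; v₂²/2g = 1.38²/19.62 = 0.097 m.
Total head H = z₁ + ψ₁ + v₁²/2g = 20.08 + 44.95 + 0.184 = 65.21 m.
ψ₂ = H − z₂ − v₂²/2g = 65.21 − 18.12 − 0.097 = 46.99 m.
P₂ = ρgψ₂ = 1000 × 9.81 × 46.99 ≈ 461 kPa.

P₂ ≈ 461 kPa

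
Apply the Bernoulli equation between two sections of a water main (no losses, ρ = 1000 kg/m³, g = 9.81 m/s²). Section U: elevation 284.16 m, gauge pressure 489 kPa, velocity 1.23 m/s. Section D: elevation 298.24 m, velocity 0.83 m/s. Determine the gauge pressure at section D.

P₂ ≈ 351 kPa

Pressure head at U: ψ₁ = P₁/(ρg) = 489×1000 / (1000 × 9.81) = 49.85 m.
Velocity heads: v₁²/2g = 1.23²/19.62 = 0.077 m; v₂²/2g = 0.83²/19.62 = 0.035 m.
Total head H = z₁ + ψ₁ + v₁²/2g = 284.16 + 49.85 + 0.077 = 334.09 m.
ψ₂ = H − z₂ − v₂²/2g = 334.09 − 298.24 − 0.035 = 35.81 m.
P₂ = ρgψ₂ = 1000 × 9.81 × 35.81 ≈ 351 kPa.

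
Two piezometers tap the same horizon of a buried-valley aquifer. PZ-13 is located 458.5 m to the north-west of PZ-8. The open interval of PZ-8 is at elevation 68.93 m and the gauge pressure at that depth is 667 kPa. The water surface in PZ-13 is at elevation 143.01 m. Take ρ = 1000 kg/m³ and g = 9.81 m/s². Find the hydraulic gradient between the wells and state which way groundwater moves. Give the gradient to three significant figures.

i ≈ 0.0133; groundwater flows toward the south-east

Pressure head at PZ-8: ψ = P/(ρg) = 667×1000 / (1000 × 9.81) = 67.99 m.
Total head at PZ-8: h = z + ψ = 68.93 + 67.99 = 136.92 m.
Total head at PZ-13: h = 143.01 m (water level in the piezometer is the total head).
Head difference: h(PZ-8) − h(PZ-13) = 136.92 − 143.01 = -6.09 m.
Hydraulic gradient: i = |Δh| / L = 6.09 / 458.5 = 0.0133.
Flow is from higher to lower head: from PZ-13 toward PZ-8, i.e. toward the south-east.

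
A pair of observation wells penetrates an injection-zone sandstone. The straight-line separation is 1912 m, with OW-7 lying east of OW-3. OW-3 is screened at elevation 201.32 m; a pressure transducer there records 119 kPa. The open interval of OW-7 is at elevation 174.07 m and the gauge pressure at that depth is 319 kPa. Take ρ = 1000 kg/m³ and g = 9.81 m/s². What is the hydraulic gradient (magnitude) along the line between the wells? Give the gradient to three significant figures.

Pressure head at OW-3: ψ = P/(ρg) = 119×1000 / (1000 × 9.81) = 12.13 m.
Total head at OW-3: h = z + ψ = 201.32 + 12.13 = 213.45 m.
Pressure head at OW-7: ψ = P/(ρg) = 319×1000 / (1000 × 9.81) = 32.52 m.
Total head at OW-7: h = z + ψ = 174.07 + 32.52 = 206.59 m.
Head difference: h(OW-3) − h(OW-7) = 213.45 − 206.59 = 6.86 m.
Hydraulic gradient: i = |Δh| / L = 6.86 / 1912 = 0.00359.

i ≈ 0.00359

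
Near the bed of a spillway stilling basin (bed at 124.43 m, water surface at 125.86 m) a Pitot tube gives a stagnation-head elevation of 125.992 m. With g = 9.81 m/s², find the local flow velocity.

Near the bed, under hydrostatic conditions, the piezometric head (z + ψ) equals the free-surface elevation, 125.86 m.
Velocity head = total − piezometric = 125.992 − 125.86 = 0.132 m.
v = √(2g·h_v) = √(2 × 9.81 × 0.132) = 1.61 m/s.

v ≈ 1.61 m/s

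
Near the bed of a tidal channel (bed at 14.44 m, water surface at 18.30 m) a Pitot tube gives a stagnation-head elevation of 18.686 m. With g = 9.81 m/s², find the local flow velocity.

Near the bed, under hydrostatic conditions, the piezometric head (z + ψ) equals the free-surface elevation, 18.30 m.
Velocity head = total − piezometric = 18.686 − 18.30 = 0.386 m.
v = √(2g·h_v) = √(2 × 9.81 × 0.386) = 2.75 m/s.

v ≈ 2.75 m/s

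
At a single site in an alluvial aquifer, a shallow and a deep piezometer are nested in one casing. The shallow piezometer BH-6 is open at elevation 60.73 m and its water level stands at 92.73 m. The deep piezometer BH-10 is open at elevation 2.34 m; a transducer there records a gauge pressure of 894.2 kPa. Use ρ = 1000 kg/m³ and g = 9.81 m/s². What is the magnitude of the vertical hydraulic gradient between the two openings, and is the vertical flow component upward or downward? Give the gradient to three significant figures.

|i_v| ≈ 0.0130; vertical flow is upward

Total head at BH-6: h = 92.73 m (water level in the standpipe).
Pressure head at BH-10: ψ = P/(ρg) = 894.2×1000 / (1000 × 9.81) = 91.15 m.
Total head at BH-10: h = z + ψ = 2.34 + 91.15 = 93.49 m.
Δh = h(BH-6) − h(BH-10) = 92.73 − 93.49 = -0.76 m.
Vertical separation Δz = 60.73 − 2.34 = 58.39 m.
|i_v| = |Δh| / Δz = 0.76 / 58.39 = 0.0130.
Head is higher in the deep piezometer, so vertical flow is upward (discharge condition).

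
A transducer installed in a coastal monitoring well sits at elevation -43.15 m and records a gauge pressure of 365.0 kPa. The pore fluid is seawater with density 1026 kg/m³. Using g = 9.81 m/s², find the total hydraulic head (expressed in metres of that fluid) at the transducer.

h ≈ -6.89 m

ψ = P/(ρg) = 365.0×1000 / (1026 × 9.81) = 36.26 m.
h = z + ψ = -43.15 + 36.26 = -6.89 m.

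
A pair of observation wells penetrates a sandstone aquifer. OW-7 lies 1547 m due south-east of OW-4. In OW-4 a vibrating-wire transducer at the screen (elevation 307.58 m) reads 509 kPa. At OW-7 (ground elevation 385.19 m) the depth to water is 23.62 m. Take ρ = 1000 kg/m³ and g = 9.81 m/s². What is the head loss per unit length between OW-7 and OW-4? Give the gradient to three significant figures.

i ≈ 0.00136 m/m

Pressure head at OW-4: ψ = P/(ρg) = 509×1000 / (1000 × 9.81) = 51.89 m.
Total head at OW-4: h = z + ψ = 307.58 + 51.89 = 359.47 m.
Total head at OW-7: h = 385.19 − 23.62 = 361.57 m.
Head difference: h(OW-4) − h(OW-7) = 359.47 − 361.57 = -2.10 m.
Hydraulic gradient: i = |Δh| / L = 2.10 / 1547 = 0.00136.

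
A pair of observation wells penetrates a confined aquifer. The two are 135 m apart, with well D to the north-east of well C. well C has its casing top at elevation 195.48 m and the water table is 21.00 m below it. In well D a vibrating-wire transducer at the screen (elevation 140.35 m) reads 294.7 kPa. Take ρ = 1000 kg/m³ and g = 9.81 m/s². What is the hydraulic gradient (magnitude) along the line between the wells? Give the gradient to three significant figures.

Total head at well C: h = 195.48 − 21.00 = 174.48 m.
Pressure head at well D: ψ = P/(ρg) = 294.7×1000 / (1000 × 9.81) = 30.04 m.
Total head at well D: h = z + ψ = 140.35 + 30.04 = 170.39 m.
Head difference: h(well C) − h(well D) = 174.48 − 170.39 = 4.09 m.
Hydraulic gradient: i = |Δh| / L = 4.09 / 135 = 0.0303.

i ≈ 0.0303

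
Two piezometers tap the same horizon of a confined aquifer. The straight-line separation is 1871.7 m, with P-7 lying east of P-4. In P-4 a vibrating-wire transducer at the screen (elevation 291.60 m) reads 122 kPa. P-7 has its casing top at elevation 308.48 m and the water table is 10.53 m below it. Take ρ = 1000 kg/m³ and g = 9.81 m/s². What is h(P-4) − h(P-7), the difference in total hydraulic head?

Pressure head at P-4: ψ = P/(ρg) = 122×1000 / (1000 × 9.81) = 12.44 m.
Total head at P-4: h = z + ψ = 291.60 + 12.44 = 304.04 m.
Total head at P-7: h = 308.48 − 10.53 = 297.95 m.
Head difference: h(P-4) − h(P-7) = 304.04 − 297.95 = 6.09 m.

Δh ≈ 6.09 m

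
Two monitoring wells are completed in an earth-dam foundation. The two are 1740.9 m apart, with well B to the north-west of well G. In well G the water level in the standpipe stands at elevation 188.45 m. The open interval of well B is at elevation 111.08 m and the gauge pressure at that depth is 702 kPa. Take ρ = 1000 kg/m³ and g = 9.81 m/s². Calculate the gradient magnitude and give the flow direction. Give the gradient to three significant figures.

Total head at well G: h = 188.45 m (water level in the piezometer is the total head).
Pressure head at well B: ψ = P/(ρg) = 702×1000 / (1000 × 9.81) = 71.56 m.
Total head at well B: h = z + ψ = 111.08 + 71.56 = 182.64 m.
Head difference: h(well G) − h(well B) = 188.45 − 182.64 = 5.81 m.
Hydraulic gradient: i = |Δh| / L = 5.81 / 1740.9 = 0.00334.
Flow is from higher to lower head: from well G toward well B, i.e. toward the north-west.

i ≈ 0.00334; groundwater flows toward the north-west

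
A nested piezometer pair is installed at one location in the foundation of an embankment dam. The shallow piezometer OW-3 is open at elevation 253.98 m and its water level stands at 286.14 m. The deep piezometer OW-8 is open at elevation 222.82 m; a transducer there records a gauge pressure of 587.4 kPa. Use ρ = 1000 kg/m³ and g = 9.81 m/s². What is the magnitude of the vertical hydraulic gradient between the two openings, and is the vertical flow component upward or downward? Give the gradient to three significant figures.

|i_v| ≈ 0.110; vertical flow is downward

Total head at OW-3: h = 286.14 m (water level in the standpipe).
Pressure head at OW-8: ψ = P/(ρg) = 587.4×1000 / (1000 × 9.81) = 59.88 m.
Total head at OW-8: h = z + ψ = 222.82 + 59.88 = 282.70 m.
Δh = h(OW-3) − h(OW-8) = 286.14 − 282.70 = 3.44 m.
Vertical separation Δz = 253.98 − 222.82 = 31.16 m.
|i_v| = |Δh| / Δz = 3.44 / 31.16 = 0.110.
Head is higher in the shallow piezometer, so vertical flow is downward (recharge condition).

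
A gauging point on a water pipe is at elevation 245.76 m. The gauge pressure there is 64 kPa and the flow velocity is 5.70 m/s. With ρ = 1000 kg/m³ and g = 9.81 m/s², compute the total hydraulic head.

h ≈ 253.94 m

Pressure head ψ = P/(ρg) = 64×1000 / (1000 × 9.81) = 6.52 m.
Velocity head = v²/(2g) = 5.70² / (2 × 9.81) = 1.656 m.
h = z + ψ + v²/(2g) = 245.76 + 6.52 + 1.656 = 253.94 m.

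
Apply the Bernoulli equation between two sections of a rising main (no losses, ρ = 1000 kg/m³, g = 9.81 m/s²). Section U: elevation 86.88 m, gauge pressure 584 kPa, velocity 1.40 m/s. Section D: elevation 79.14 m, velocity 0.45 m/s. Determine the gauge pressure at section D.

P₂ ≈ 661 kPa

Pressure head at U: ψ₁ = P₁/(ρg) = 584×1000 / (1000 × 9.81) = 59.53 m.
Velocity heads: v₁²/2g = 1.40²/19.62 = 0.100 m; v₂²/2g = 0.45²/19.62 = 0.010 m.
Total head H = z₁ + ψ₁ + v₁²/2g = 86.88 + 59.53 + 0.100 = 146.51 m.
ψ₂ = H − z₂ − v₂²/2g = 146.51 − 79.14 − 0.010 = 67.36 m.
P₂ = ρgψ₂ = 1000 × 9.81 × 67.36 ≈ 661 kPa.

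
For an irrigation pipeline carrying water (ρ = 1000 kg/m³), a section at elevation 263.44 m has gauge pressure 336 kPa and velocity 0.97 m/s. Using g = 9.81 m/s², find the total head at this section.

Pressure head ψ = P/(ρg) = 336×1000 / (1000 × 9.81) = 34.25 m.
Velocity head = v²/(2g) = 0.97² / (2 × 9.81) = 0.048 m.
h = z + ψ + v²/(2g) = 263.44 + 34.25 + 0.048 = 297.74 m.

h ≈ 297.74 m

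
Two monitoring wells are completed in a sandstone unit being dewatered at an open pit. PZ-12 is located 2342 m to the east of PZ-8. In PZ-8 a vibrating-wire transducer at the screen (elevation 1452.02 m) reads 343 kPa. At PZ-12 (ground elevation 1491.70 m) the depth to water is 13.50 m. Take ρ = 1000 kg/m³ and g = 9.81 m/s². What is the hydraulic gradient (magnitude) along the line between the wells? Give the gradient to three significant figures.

i ≈ 0.00375

Pressure head at PZ-8: ψ = P/(ρg) = 343×1000 / (1000 × 9.81) = 34.96 m.
Total head at PZ-8: h = z + ψ = 1452.02 + 34.96 = 1486.98 m.
Total head at PZ-12: h = 1491.70 − 13.50 = 1478.20 m.
Head difference: h(PZ-8) − h(PZ-12) = 1486.98 − 1478.20 = 8.78 m.
Hydraulic gradient: i = |Δh| / L = 8.78 / 2342 = 0.00375.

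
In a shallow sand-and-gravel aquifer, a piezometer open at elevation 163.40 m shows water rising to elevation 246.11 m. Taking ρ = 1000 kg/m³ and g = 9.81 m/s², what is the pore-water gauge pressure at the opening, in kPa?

Pressure head ψ = h − z = 246.11 − 163.40 = 82.71 m.
P = ρgψ = 1000 × 9.81 × 82.71 = 811385 Pa ≈ 811 kPa.

P ≈ 811 kPa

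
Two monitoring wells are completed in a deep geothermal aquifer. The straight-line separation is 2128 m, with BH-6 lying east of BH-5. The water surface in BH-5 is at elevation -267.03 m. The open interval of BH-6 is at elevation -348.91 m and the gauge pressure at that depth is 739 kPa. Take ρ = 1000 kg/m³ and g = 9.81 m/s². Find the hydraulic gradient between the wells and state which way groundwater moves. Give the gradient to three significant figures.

Total head at BH-5: h = -267.03 m (water level in the piezometer is the total head).
Pressure head at BH-6: ψ = P/(ρg) = 739×1000 / (1000 × 9.81) = 75.33 m.
Total head at BH-6: h = z + ψ = -348.91 + 75.33 = -273.58 m.
Head difference: h(BH-5) − h(BH-6) = -267.03 − (-273.58) = 6.55 m.
Hydraulic gradient: i = |Δh| / L = 6.55 / 2128 = 0.00308.
Flow is from higher to lower head: from BH-5 toward BH-6, i.e. toward the east.

i ≈ 0.00308; groundwater flows toward the east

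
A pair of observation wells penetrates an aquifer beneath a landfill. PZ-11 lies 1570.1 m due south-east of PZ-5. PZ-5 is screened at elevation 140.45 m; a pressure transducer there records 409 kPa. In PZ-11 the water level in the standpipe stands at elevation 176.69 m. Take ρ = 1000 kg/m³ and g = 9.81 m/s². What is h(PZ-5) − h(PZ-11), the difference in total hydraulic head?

Δh ≈ 5.45 m

Pressure head at PZ-5: ψ = P/(ρg) = 409×1000 / (1000 × 9.81) = 41.69 m.
Total head at PZ-5: h = z + ψ = 140.45 + 41.69 = 182.14 m.
Total head at PZ-11: h = 176.69 m (water level in the piezometer is the total head).
Head difference: h(PZ-5) − h(PZ-11) = 182.14 − 176.69 = 5.45 m.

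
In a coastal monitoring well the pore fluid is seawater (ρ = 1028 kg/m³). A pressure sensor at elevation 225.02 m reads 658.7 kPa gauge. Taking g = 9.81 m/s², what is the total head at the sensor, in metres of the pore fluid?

ψ = P/(ρg) = 658.7×1000 / (1028 × 9.81) = 65.32 m.
h = z + ψ = 225.02 + 65.32 = 290.34 m.

h ≈ 290.34 m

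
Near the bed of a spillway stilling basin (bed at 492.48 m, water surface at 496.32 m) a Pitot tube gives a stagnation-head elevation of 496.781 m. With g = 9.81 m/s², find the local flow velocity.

Near the bed, under hydrostatic conditions, the piezometric head (z + ψ) equals the free-surface elevation, 496.32 m.
Velocity head = total − piezometric = 496.781 − 496.32 = 0.461 m.
v = √(2g·h_v) = √(2 × 9.81 × 0.461) = 3.01 m/s.

v ≈ 3.01 m/s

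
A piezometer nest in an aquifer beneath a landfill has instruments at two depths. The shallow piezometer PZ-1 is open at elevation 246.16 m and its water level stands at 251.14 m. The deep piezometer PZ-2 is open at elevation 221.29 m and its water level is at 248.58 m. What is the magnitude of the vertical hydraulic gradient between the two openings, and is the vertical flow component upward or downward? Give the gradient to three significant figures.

|i_v| ≈ 0.103; vertical flow is downward

Total head at PZ-1: h = 251.14 m (water level in the standpipe).
Total head at PZ-2: h = 248.58 m.
Δh = h(PZ-1) − h(PZ-2) = 251.14 − 248.58 = 2.56 m.
Vertical separation Δz = 246.16 − 221.29 = 24.87 m.
|i_v| = |Δh| / Δz = 2.56 / 24.87 = 0.103.
Head is higher in the shallow piezometer, so vertical flow is downward (recharge condition).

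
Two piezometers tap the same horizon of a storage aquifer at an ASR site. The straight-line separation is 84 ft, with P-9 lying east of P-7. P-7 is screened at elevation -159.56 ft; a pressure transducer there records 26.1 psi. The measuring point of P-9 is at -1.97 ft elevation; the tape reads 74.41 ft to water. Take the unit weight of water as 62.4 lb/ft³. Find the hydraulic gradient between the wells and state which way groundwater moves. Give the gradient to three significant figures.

Pressure head at P-7: ψ = 144·P/γ = 144 × 26.1 / 62.4 = 60.23 ft.
Total head at P-7: h = z + ψ = -159.56 + 60.23 = -99.33 ft.
Total head at P-9: h = -1.97 − 74.41 = -76.38 ft.
Head difference: h(P-7) − h(P-9) = -99.33 − (-76.38) = -22.95 ft.
Hydraulic gradient: i = |Δh| / L = 22.95 / 84 = 0.273.
Flow is from higher to lower head: from P-9 toward P-7, i.e. toward the west.

i ≈ 0.273; groundwater flows toward the west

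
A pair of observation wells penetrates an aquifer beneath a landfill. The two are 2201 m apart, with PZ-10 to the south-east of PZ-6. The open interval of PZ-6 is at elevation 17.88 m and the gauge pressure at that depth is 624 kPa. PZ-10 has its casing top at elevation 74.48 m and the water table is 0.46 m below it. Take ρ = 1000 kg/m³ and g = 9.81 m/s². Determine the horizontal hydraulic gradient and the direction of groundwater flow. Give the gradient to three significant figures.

i ≈ 0.00339; groundwater flows toward the south-east

Pressure head at PZ-6: ψ = P/(ρg) = 624×1000 / (1000 × 9.81) = 63.61 m.
Total head at PZ-6: h = z + ψ = 17.88 + 63.61 = 81.49 m.
Total head at PZ-10: h = 74.48 − 0.46 = 74.02 m.
Head difference: h(PZ-6) − h(PZ-10) = 81.49 − 74.02 = 7.47 m.
Hydraulic gradient: i = |Δh| / L = 7.47 / 2201 = 0.00339.
Flow is from higher to lower head: from PZ-6 toward PZ-10, i.e. toward the south-east.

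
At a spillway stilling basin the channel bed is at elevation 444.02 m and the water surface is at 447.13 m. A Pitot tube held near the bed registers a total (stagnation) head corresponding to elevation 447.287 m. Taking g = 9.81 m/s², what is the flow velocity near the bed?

v ≈ 1.76 m/s

Near the bed, under hydrostatic conditions, the piezometric head (z + ψ) equals the free-surface elevation, 447.13 m.
Velocity head = total − piezometric = 447.287 − 447.13 = 0.157 m.
v = √(2g·h_v) = √(2 × 9.81 × 0.157) = 1.76 m/s.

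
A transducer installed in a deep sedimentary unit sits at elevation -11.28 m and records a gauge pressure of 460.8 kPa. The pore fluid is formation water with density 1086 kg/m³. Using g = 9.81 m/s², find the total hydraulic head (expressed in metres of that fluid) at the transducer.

ψ = P/(ρg) = 460.8×1000 / (1086 × 9.81) = 43.25 m.
h = z + ψ = -11.28 + 43.25 = 31.97 m.

h ≈ 31.97 m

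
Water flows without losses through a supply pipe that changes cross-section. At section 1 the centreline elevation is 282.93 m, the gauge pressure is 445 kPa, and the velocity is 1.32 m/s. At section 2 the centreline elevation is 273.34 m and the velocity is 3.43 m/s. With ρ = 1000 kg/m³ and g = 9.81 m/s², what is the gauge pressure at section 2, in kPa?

Pressure head at 1: ψ₁ = P₁/(ρg) = 445×1000 / (1000 × 9.81) = 45.36 m.
Velocity heads: v₁²/2g = 1.32²/19.62 = 0.089 m; v₂²/2g = 3.43²/19.62 = 0.600 m.
Total head H = z₁ + ψ₁ + v₁²/2g = 282.93 + 45.36 + 0.089 = 328.38 m.
ψ₂ = H − z₂ − v₂²/2g = 328.38 − 273.34 − 0.600 = 54.44 m.
P₂ = ρgψ₂ = 1000 × 9.81 × 54.44 ≈ 534 kPa.

P₂ ≈ 534 kPa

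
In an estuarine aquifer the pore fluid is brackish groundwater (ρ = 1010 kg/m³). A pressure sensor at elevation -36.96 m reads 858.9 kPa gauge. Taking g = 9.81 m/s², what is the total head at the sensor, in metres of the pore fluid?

h ≈ 49.73 m

ψ = P/(ρg) = 858.9×1000 / (1010 × 9.81) = 86.69 m.
h = z + ψ = -36.96 + 86.69 = 49.73 m.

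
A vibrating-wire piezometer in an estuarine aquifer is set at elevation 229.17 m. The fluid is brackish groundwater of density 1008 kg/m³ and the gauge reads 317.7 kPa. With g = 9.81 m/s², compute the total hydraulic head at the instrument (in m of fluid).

h ≈ 261.30 m

ψ = P/(ρg) = 317.7×1000 / (1008 × 9.81) = 32.13 m.
h = z + ψ = 229.17 + 32.13 = 261.30 m.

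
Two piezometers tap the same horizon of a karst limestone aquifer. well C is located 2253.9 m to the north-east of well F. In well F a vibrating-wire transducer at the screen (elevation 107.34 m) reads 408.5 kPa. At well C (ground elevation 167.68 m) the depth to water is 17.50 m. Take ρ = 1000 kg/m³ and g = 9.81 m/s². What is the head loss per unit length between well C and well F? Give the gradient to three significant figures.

i ≈ 0.000532 m/m

Pressure head at well F: ψ = P/(ρg) = 408.5×1000 / (1000 × 9.81) = 41.64 m.
Total head at well F: h = z + ψ = 107.34 + 41.64 = 148.98 m.
Total head at well C: h = 167.68 − 17.50 = 150.18 m.
Head difference: h(well F) − h(well C) = 148.98 − 150.18 = -1.20 m.
Hydraulic gradient: i = |Δh| / L = 1.20 / 2253.9 = 0.000532.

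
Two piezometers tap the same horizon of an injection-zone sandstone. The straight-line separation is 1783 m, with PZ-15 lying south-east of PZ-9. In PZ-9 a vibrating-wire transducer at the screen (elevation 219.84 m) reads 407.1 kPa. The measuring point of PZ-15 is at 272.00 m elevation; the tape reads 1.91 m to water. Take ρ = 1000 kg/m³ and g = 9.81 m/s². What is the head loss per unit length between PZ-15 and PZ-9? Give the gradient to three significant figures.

Pressure head at PZ-9: ψ = P/(ρg) = 407.1×1000 / (1000 × 9.81) = 41.50 m.
Total head at PZ-9: h = z + ψ = 219.84 + 41.50 = 261.34 m.
Total head at PZ-15: h = 272.00 − 1.91 = 270.09 m.
Head difference: h(PZ-9) − h(PZ-15) = 261.34 − 270.09 = -8.75 m.
Hydraulic gradient: i = |Δh| / L = 8.75 / 1783 = 0.00491.

i ≈ 0.00491 m/m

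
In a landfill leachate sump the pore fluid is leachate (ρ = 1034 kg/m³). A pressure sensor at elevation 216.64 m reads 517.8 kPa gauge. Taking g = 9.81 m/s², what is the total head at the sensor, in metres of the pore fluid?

h ≈ 267.69 m

ψ = P/(ρg) = 517.8×1000 / (1034 × 9.81) = 51.05 m.
h = z + ψ = 216.64 + 51.05 = 267.69 m.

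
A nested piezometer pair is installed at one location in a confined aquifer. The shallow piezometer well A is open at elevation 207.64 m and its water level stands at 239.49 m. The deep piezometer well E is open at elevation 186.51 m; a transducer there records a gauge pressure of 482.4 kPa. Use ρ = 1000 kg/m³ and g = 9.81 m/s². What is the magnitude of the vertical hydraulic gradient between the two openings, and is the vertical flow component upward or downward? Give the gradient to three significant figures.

|i_v| ≈ 0.180; vertical flow is downward

Total head at well A: h = 239.49 m (water level in the standpipe).
Pressure head at well E: ψ = P/(ρg) = 482.4×1000 / (1000 × 9.81) = 49.17 m.
Total head at well E: h = z + ψ = 186.51 + 49.17 = 235.68 m.
Δh = h(well A) − h(well E) = 239.49 − 235.68 = 3.81 m.
Vertical separation Δz = 207.64 − 186.51 = 21.13 m.
|i_v| = |Δh| / Δz = 3.81 / 21.13 = 0.180.
Head is higher in the shallow piezometer, so vertical flow is downward (recharge condition).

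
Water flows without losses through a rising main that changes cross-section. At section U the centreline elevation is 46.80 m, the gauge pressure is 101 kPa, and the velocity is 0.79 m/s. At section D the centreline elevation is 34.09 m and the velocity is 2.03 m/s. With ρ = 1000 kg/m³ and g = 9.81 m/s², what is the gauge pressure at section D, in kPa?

P₂ ≈ 224 kPa

Pressure head at U: ψ₁ = P₁/(ρg) = 101×1000 / (1000 × 9.81) = 10.30 m.
Velocity heads: v₁²/2g = 0.79²/19.62 = 0.032 m; v₂²/2g = 2.03²/19.62 = 0.210 m.
Total head H = z₁ + ψ₁ + v₁²/2g = 46.80 + 10.30 + 0.032 = 57.13 m.
ψ₂ = H − z₂ − v₂²/2g = 57.13 − 34.09 − 0.210 = 22.83 m.
P₂ = ρgψ₂ = 1000 × 9.81 × 22.83 ≈ 224 kPa.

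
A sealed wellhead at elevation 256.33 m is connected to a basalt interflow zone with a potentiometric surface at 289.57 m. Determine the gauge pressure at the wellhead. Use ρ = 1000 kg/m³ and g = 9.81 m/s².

Head above the cap: Δh = 289.57 − 256.33 = 33.24 m.
P = ρgΔh = 1000 × 9.81 × 33.24 = 326084 Pa ≈ 326 kPa.

P ≈ 326 kPa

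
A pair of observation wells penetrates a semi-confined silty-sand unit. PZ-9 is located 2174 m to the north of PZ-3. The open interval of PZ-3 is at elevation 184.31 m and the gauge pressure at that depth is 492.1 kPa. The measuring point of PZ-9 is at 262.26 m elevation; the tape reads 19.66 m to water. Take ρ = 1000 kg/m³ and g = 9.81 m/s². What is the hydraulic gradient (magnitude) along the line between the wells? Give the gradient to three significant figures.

Pressure head at PZ-3: ψ = P/(ρg) = 492.1×1000 / (1000 × 9.81) = 50.16 m.
Total head at PZ-3: h = z + ψ = 184.31 + 50.16 = 234.47 m.
Total head at PZ-9: h = 262.26 − 19.66 = 242.60 m.
Head difference: h(PZ-3) − h(PZ-9) = 234.47 − 242.60 = -8.13 m.
Hydraulic gradient: i = |Δh| / L = 8.13 / 2174 = 0.00374.

i ≈ 0.00374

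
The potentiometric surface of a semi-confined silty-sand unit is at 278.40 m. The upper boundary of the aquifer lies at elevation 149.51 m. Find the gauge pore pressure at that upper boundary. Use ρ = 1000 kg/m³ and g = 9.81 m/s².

Pressure head at the aquifer top: ψ = h − z = 278.40 − 149.51 = 128.89 m.
P = ρgψ = 1000 × 9.81 × 128.89 = 1264411 Pa ≈ 1260 kPa.

P ≈ 1260 kPa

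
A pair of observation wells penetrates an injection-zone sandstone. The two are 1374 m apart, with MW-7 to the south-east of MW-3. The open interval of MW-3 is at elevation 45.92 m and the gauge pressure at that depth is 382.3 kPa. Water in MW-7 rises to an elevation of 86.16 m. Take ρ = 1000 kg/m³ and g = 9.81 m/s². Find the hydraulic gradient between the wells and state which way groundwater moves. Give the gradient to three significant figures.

i ≈ 0.000924; groundwater flows toward the north-west

Pressure head at MW-3: ψ = P/(ρg) = 382.3×1000 / (1000 × 9.81) = 38.97 m.
Total head at MW-3: h = z + ψ = 45.92 + 38.97 = 84.89 m.
Total head at MW-7: h = 86.16 m (water level in the piezometer is the total head).
Head difference: h(MW-3) − h(MW-7) = 84.89 − 86.16 = -1.27 m.
Hydraulic gradient: i = |Δh| / L = 1.27 / 1374 = 0.000924.
Flow is from higher to lower head: from MW-7 toward MW-3, i.e. toward the north-west.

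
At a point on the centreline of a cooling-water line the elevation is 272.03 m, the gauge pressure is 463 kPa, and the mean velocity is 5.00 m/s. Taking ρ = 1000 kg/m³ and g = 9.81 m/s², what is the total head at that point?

h ≈ 320.50 m

Pressure head ψ = P/(ρg) = 463×1000 / (1000 × 9.81) = 47.20 m.
Velocity head = v²/(2g) = 5.00² / (2 × 9.81) = 1.274 m.
h = z + ψ + v²/(2g) = 272.03 + 47.20 + 1.274 = 320.50 m.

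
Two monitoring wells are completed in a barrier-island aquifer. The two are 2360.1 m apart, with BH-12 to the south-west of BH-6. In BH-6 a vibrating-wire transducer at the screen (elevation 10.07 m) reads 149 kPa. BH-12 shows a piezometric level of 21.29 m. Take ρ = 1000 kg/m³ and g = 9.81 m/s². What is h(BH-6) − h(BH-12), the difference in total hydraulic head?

Pressure head at BH-6: ψ = P/(ρg) = 149×1000 / (1000 × 9.81) = 15.19 m.
Total head at BH-6: h = z + ψ = 10.07 + 15.19 = 25.26 m.
Total head at BH-12: h = 21.29 m (water level in the piezometer is the total head).
Head difference: h(BH-6) − h(BH-12) = 25.26 − 21.29 = 3.97 m.

Δh ≈ 3.97 m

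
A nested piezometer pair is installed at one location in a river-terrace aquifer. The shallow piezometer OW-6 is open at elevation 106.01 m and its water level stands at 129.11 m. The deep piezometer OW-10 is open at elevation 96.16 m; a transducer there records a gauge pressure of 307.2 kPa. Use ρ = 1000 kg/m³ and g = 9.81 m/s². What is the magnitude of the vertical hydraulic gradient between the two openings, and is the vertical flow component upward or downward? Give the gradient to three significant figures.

|i_v| ≈ 0.166; vertical flow is downward

Total head at OW-6: h = 129.11 m (water level in the standpipe).
Pressure head at OW-10: ψ = P/(ρg) = 307.2×1000 / (1000 × 9.81) = 31.31 m.
Total head at OW-10: h = z + ψ = 96.16 + 31.31 = 127.47 m.
Δh = h(OW-6) − h(OW-10) = 129.11 − 127.47 = 1.64 m.
Vertical separation Δz = 106.01 − 96.16 = 9.85 m.
|i_v| = |Δh| / Δz = 1.64 / 9.85 = 0.166.
Head is higher in the shallow piezometer, so vertical flow is downward (recharge condition).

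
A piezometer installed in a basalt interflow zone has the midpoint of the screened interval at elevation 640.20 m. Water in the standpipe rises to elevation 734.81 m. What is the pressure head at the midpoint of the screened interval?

ψ ≈ 94.61 m

Total head h = 734.81 m (the water-surface elevation in the piezometer).
Pressure head ψ = h − z = 734.81 − 640.20 = 94.61 m.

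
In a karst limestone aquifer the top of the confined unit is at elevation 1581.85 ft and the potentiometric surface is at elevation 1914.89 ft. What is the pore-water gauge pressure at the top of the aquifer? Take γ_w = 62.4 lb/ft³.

P ≈ 144 psi

Pressure head at the aquifer top: ψ = h − z = 1914.89 − 1581.85 = 333.04 ft.
P = γψ/144 = 62.4 × 333.04 / 144 = 144 psi.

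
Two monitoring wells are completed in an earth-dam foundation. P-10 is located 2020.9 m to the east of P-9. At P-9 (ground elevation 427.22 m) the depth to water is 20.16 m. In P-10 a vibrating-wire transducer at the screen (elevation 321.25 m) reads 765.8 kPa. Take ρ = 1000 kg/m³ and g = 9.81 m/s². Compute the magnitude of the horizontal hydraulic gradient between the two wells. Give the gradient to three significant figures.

Total head at P-9: h = 427.22 − 20.16 = 407.06 m.
Pressure head at P-10: ψ = P/(ρg) = 765.8×1000 / (1000 × 9.81) = 78.06 m.
Total head at P-10: h = z + ψ = 321.25 + 78.06 = 399.31 m.
Head difference: h(P-9) − h(P-10) = 407.06 − 399.31 = 7.75 m.
Hydraulic gradient: i = |Δh| / L = 7.75 / 2020.9 = 0.00383.

i ≈ 0.00383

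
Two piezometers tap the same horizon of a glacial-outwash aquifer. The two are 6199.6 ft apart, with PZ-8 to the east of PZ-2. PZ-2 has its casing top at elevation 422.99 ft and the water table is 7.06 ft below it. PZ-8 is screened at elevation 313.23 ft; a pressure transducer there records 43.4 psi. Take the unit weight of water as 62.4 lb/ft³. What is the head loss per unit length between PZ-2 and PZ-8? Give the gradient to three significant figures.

Total head at PZ-2: h = 422.99 − 7.06 = 415.93 ft.
Pressure head at PZ-8: ψ = 144·P/γ = 144 × 43.4 / 62.4 = 100.15 ft.
Total head at PZ-8: h = z + ψ = 313.23 + 100.15 = 413.38 ft.
Head difference: h(PZ-2) − h(PZ-8) = 415.93 − 413.38 = 2.55 ft.
Hydraulic gradient: i = |Δh| / L = 2.55 / 6199.6 = 0.000411.

i ≈ 0.000411 ft/ft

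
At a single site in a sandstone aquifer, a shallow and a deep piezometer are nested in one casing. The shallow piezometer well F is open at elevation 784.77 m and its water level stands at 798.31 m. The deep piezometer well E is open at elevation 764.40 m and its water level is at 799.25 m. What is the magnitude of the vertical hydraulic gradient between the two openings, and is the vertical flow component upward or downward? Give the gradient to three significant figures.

Total head at well F: h = 798.31 m (water level in the standpipe).
Total head at well E: h = 799.25 m.
Δh = h(well F) − h(well E) = 798.31 − 799.25 = -0.94 m.
Vertical separation Δz = 784.77 − 764.40 = 20.37 m.
|i_v| = |Δh| / Δz = 0.94 / 20.37 = 0.0461.
Head is higher in the deep piezometer, so vertical flow is upward (discharge condition).

|i_v| ≈ 0.0461; vertical flow is upward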